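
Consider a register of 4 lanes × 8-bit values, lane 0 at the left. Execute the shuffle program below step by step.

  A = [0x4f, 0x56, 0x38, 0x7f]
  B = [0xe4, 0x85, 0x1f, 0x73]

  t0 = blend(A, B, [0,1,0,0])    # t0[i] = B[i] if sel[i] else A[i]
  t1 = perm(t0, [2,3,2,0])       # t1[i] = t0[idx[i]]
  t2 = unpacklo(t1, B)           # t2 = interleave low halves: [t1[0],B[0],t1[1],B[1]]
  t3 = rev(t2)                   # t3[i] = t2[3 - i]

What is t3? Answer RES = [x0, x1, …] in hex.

  t0: 4f 85 38 7f
  t1: 38 7f 38 4f
  t2: 38 e4 7f 85
  t3: 85 7f e4 38

RES = [ 0x85  0x7f  0xe4  0x38 ]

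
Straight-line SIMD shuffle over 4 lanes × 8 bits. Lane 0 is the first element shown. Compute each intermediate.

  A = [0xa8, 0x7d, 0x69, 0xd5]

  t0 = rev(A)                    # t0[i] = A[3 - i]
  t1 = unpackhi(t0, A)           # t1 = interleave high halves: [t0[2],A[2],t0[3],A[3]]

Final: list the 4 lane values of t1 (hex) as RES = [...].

RES = [ 0x7d  0x69  0xa8  0xd5 ]

  t0: d5 69 7d a8
  t1: 7d 69 a8 d5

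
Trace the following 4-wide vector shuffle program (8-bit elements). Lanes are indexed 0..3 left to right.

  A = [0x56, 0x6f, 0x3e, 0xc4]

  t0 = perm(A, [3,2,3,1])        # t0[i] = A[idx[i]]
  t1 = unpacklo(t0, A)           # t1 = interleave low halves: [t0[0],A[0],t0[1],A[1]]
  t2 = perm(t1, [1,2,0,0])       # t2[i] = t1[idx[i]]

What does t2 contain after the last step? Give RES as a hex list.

→ t0 |c4|3e|c4|6f|
→ t1 |c4|56|3e|6f|
→ t2 |56|3e|c4|c4|

RES = [0x56, 0x3e, 0xc4, 0xc4]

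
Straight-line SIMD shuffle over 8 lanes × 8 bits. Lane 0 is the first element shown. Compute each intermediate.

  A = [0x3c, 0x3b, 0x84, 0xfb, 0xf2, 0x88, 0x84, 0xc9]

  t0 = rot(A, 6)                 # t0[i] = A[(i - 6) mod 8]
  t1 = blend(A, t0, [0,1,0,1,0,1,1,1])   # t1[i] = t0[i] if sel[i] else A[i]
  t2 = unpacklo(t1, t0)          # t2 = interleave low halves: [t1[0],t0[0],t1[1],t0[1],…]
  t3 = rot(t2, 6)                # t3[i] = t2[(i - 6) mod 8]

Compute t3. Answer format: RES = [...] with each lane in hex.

RES = [0xfb, 0xfb, 0x84, 0xf2, 0x88, 0x88, 0x3c, 0x84]

t0 = [0x84, 0xfb, 0xf2, 0x88, 0x84, 0xc9, 0x3c, 0x3b]
t1 = [0x3c, 0xfb, 0x84, 0x88, 0xf2, 0xc9, 0x3c, 0x3b]
t2 = [0x3c, 0x84, 0xfb, 0xfb, 0x84, 0xf2, 0x88, 0x88]
t3 = [0xfb, 0xfb, 0x84, 0xf2, 0x88, 0x88, 0x3c, 0x84]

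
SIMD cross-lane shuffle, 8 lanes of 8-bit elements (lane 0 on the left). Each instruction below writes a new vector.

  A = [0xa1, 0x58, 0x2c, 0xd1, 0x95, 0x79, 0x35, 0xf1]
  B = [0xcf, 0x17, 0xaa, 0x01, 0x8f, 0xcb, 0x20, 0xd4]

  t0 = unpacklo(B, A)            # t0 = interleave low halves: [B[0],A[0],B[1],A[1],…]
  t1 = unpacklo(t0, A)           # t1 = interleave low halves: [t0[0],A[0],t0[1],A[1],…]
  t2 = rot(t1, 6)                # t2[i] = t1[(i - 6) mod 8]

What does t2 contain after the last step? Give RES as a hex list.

RES = [0xa1, 0x58, 0x17, 0x2c, 0x58, 0xd1, 0xcf, 0xa1]

→ t0 |cf|a1|17|58|aa|2c|01|d1|
→ t1 |cf|a1|a1|58|17|2c|58|d1|
→ t2 |a1|58|17|2c|58|d1|cf|a1|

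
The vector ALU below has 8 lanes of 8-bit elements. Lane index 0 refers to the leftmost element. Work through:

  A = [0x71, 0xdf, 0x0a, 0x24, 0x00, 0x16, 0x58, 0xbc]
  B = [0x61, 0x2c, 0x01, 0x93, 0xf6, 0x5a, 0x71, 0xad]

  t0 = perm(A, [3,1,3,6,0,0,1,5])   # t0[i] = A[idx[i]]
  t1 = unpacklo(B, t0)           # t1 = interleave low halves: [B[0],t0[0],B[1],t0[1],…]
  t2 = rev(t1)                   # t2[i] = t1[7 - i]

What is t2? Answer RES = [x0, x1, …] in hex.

RES = [0x58, 0x93, 0x24, 0x01, 0xdf, 0x2c, 0x24, 0x61]

→ t0 |24|df|24|58|71|71|df|16|
→ t1 |61|24|2c|df|01|24|93|58|
→ t2 |58|93|24|01|df|2c|24|61|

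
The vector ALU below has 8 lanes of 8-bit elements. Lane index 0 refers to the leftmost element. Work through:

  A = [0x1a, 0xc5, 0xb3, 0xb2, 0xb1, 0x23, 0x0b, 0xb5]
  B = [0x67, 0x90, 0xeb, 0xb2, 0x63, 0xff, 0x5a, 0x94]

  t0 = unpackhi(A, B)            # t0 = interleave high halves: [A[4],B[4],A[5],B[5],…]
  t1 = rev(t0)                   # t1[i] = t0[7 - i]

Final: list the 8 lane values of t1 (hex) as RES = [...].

  t0: b1 63 23 ff 0b 5a b5 94
  t1: 94 b5 5a 0b ff 23 63 b1

RES = [ 0x94  0xb5  0x5a  0x0b  0xff  0x23  0x63  0xb1 ]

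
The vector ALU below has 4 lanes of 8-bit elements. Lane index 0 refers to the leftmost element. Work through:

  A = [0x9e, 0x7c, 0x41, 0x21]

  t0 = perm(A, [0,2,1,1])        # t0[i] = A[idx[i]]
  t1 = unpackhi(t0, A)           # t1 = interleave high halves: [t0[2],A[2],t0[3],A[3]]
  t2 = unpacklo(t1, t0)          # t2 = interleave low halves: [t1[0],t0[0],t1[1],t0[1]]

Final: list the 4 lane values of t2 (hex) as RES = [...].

RES = [ 0x7c  0x9e  0x41  0x41 ]

t0 = [0x9e, 0x41, 0x7c, 0x7c]
t1 = [0x7c, 0x41, 0x7c, 0x21]
t2 = [0x7c, 0x9e, 0x41, 0x41]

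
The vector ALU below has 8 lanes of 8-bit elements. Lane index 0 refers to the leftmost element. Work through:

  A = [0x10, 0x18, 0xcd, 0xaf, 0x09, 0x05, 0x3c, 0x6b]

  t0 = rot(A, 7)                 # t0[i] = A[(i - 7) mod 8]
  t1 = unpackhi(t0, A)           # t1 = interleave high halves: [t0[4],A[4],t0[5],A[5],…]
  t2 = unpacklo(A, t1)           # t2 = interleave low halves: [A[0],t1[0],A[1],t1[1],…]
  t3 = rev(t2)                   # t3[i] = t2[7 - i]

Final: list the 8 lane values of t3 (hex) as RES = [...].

→ t0 |18|cd|af|09|05|3c|6b|10|
→ t1 |05|09|3c|05|6b|3c|10|6b|
→ t2 |10|05|18|09|cd|3c|af|05|
→ t3 |05|af|3c|cd|09|18|05|10|

RES = [0x05, 0xaf, 0x3c, 0xcd, 0x09, 0x18, 0x05, 0x10]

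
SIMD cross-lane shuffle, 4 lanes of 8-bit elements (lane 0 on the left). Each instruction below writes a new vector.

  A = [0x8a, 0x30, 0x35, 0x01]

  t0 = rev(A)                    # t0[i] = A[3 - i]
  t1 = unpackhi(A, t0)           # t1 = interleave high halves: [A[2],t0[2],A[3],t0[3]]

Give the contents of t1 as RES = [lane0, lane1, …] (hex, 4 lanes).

RES = [0x35, 0x30, 0x01, 0x8a]

  t0: 01 35 30 8a
  t1: 35 30 01 8a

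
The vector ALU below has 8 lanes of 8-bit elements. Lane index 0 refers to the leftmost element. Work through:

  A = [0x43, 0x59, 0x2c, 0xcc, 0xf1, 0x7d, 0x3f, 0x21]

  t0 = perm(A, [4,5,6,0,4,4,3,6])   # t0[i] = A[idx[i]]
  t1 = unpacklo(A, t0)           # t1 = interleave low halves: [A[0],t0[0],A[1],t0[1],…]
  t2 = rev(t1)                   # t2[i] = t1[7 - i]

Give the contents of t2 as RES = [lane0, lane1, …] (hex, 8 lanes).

RES = [ 0x43  0xcc  0x3f  0x2c  0x7d  0x59  0xf1  0x43 ]

→ t0 |f1|7d|3f|43|f1|f1|cc|3f|
→ t1 |43|f1|59|7d|2c|3f|cc|43|
→ t2 |43|cc|3f|2c|7d|59|f1|43|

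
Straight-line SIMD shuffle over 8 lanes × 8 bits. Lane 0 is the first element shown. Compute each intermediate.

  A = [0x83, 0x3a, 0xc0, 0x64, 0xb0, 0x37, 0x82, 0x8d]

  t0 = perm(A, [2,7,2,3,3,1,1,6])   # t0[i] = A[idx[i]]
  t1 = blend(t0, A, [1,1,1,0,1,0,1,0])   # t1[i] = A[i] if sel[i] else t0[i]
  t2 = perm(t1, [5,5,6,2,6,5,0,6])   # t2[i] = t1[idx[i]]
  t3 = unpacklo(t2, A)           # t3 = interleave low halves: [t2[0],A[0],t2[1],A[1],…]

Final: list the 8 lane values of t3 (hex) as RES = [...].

RES = [ 0x3a  0x83  0x3a  0x3a  0x82  0xc0  0xc0  0x64 ]

  t0: c0 8d c0 64 64 3a 3a 82
  t1: 83 3a c0 64 b0 3a 82 82
  t2: 3a 3a 82 c0 82 3a 83 82
  t3: 3a 83 3a 3a 82 c0 c0 64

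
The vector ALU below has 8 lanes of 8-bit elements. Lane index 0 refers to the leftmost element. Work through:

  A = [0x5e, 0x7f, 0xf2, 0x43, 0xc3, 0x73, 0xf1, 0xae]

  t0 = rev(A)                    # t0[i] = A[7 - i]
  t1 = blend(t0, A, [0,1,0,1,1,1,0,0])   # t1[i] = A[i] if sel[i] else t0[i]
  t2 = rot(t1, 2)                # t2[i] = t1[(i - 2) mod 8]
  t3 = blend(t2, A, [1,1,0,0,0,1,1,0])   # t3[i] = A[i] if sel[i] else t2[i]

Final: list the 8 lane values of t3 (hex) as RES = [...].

RES = [0x5e, 0x7f, 0xae, 0x7f, 0x73, 0x73, 0xf1, 0x73]

→ t0 |ae|f1|73|c3|43|f2|7f|5e|
→ t1 |ae|7f|73|43|c3|73|7f|5e|
→ t2 |7f|5e|ae|7f|73|43|c3|73|
→ t3 |5e|7f|ae|7f|73|73|f1|73|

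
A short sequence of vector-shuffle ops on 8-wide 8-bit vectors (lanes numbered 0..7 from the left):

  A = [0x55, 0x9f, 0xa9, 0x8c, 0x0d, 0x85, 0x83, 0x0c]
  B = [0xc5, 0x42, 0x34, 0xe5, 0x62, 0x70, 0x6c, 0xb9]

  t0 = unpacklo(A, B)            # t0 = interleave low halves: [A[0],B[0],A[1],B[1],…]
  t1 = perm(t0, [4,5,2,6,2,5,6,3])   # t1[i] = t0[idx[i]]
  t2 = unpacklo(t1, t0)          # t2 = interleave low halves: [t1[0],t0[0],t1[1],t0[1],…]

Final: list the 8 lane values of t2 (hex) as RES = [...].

→ t0 |55|c5|9f|42|a9|34|8c|e5|
→ t1 |a9|34|9f|8c|9f|34|8c|42|
→ t2 |a9|55|34|c5|9f|9f|8c|42|

RES = [0xa9, 0x55, 0x34, 0xc5, 0x9f, 0x9f, 0x8c, 0x42]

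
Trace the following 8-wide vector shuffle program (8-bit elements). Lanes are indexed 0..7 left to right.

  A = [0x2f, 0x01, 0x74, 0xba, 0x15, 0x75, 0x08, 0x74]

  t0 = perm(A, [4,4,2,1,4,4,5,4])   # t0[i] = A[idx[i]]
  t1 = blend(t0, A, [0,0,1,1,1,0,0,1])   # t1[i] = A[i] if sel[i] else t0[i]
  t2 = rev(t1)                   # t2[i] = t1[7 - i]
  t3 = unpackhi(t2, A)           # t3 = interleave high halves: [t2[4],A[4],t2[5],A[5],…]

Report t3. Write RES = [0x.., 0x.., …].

  t0: 15 15 74 01 15 15 75 15
  t1: 15 15 74 ba 15 15 75 74
  t2: 74 75 15 15 ba 74 15 15
  t3: ba 15 74 75 15 08 15 74

RES = [0xba, 0x15, 0x74, 0x75, 0x15, 0x08, 0x15, 0x74]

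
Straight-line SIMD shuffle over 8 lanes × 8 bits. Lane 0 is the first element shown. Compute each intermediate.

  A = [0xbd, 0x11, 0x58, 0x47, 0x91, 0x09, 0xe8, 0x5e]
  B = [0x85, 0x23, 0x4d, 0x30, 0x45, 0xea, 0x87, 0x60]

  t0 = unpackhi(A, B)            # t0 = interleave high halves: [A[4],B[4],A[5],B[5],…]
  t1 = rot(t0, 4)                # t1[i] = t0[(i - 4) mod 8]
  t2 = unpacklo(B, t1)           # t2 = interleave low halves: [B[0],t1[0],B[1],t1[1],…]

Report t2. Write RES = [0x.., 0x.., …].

t0 = [0x91, 0x45, 0x09, 0xea, 0xe8, 0x87, 0x5e, 0x60]
t1 = [0xe8, 0x87, 0x5e, 0x60, 0x91, 0x45, 0x09, 0xea]
t2 = [0x85, 0xe8, 0x23, 0x87, 0x4d, 0x5e, 0x30, 0x60]

RES = [0x85, 0xe8, 0x23, 0x87, 0x4d, 0x5e, 0x30, 0x60]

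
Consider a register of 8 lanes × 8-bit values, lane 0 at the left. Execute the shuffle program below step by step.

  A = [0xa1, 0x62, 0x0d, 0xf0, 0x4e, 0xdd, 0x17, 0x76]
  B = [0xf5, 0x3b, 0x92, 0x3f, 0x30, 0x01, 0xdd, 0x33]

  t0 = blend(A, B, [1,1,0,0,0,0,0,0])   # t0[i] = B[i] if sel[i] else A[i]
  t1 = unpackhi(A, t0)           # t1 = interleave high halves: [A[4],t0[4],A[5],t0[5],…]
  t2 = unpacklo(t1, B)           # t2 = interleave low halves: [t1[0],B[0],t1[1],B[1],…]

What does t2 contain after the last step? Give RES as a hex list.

  t0: f5 3b 0d f0 4e dd 17 76
  t1: 4e 4e dd dd 17 17 76 76
  t2: 4e f5 4e 3b dd 92 dd 3f

RES = [0x4e, 0xf5, 0x4e, 0x3b, 0xdd, 0x92, 0xdd, 0x3f]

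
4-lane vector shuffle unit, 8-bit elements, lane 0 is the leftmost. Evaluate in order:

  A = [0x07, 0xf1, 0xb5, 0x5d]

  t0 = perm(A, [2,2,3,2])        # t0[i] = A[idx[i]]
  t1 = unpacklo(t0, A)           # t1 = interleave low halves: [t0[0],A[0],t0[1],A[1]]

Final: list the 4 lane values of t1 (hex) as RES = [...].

  t0: b5 b5 5d b5
  t1: b5 07 b5 f1

RES = [0xb5, 0x07, 0xb5, 0xf1]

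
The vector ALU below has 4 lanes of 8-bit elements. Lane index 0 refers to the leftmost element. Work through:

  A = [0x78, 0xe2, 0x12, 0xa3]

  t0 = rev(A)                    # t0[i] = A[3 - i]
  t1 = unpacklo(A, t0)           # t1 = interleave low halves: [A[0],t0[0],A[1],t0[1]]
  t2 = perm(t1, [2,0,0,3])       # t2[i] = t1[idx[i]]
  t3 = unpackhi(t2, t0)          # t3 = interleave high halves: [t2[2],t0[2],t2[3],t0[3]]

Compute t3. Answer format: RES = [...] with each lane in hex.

t0 = [0xa3, 0x12, 0xe2, 0x78]
t1 = [0x78, 0xa3, 0xe2, 0x12]
t2 = [0xe2, 0x78, 0x78, 0x12]
t3 = [0x78, 0xe2, 0x12, 0x78]

RES = [0x78, 0xe2, 0x12, 0x78]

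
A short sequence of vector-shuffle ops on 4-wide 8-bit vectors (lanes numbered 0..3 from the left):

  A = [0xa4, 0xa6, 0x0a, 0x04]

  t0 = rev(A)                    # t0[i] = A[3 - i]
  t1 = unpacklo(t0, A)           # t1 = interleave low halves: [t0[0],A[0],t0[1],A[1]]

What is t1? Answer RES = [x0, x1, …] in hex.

  t0: 04 0a a6 a4
  t1: 04 a4 0a a6

RES = [0x04, 0xa4, 0x0a, 0xa6]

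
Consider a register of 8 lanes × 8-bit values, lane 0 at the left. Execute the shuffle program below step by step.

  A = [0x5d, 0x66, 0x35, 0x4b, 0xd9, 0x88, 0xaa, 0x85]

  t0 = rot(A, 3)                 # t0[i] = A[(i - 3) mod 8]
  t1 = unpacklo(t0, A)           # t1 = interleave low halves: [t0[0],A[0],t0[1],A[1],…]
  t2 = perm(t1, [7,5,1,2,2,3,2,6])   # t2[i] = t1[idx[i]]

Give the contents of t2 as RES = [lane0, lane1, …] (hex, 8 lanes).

RES = [0x4b, 0x35, 0x5d, 0xaa, 0xaa, 0x66, 0xaa, 0x5d]

t0 = [0x88, 0xaa, 0x85, 0x5d, 0x66, 0x35, 0x4b, 0xd9]
t1 = [0x88, 0x5d, 0xaa, 0x66, 0x85, 0x35, 0x5d, 0x4b]
t2 = [0x4b, 0x35, 0x5d, 0xaa, 0xaa, 0x66, 0xaa, 0x5d]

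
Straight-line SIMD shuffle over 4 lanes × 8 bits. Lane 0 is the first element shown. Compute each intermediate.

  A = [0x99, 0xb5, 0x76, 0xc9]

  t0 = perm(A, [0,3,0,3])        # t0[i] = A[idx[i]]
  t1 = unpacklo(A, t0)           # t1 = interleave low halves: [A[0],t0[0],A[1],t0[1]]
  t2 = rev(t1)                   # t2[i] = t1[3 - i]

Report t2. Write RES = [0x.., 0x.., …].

→ t0 |99|c9|99|c9|
→ t1 |99|99|b5|c9|
→ t2 |c9|b5|99|99|

RES = [0xc9, 0xb5, 0x99, 0x99]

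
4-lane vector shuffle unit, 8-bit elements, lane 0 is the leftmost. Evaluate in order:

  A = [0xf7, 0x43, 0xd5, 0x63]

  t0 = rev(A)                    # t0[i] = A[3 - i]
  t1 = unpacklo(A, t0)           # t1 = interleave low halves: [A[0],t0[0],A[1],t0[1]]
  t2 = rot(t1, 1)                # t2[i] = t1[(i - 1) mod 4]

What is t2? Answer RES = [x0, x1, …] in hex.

t0 = [0x63, 0xd5, 0x43, 0xf7]
t1 = [0xf7, 0x63, 0x43, 0xd5]
t2 = [0xd5, 0xf7, 0x63, 0x43]

RES = [0xd5, 0xf7, 0x63, 0x43]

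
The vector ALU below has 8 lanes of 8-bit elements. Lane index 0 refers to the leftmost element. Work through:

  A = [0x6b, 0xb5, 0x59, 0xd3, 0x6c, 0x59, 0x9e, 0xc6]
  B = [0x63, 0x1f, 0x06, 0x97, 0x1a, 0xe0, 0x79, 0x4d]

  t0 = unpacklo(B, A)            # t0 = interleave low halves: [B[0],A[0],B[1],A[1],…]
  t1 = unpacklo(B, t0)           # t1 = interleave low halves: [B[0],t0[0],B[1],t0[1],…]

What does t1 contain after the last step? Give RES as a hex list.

RES = [0x63, 0x63, 0x1f, 0x6b, 0x06, 0x1f, 0x97, 0xb5]

→ t0 |63|6b|1f|b5|06|59|97|d3|
→ t1 |63|63|1f|6b|06|1f|97|b5|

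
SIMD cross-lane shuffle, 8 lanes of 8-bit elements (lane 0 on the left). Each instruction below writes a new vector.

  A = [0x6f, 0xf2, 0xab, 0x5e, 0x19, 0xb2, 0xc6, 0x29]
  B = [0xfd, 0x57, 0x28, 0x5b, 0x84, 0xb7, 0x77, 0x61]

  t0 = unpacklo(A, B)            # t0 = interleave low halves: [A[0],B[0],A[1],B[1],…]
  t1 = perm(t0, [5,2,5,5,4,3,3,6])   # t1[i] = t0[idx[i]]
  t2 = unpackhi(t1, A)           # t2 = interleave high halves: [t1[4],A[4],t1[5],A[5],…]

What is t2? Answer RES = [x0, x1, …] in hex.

RES = [0xab, 0x19, 0x57, 0xb2, 0x57, 0xc6, 0x5e, 0x29]

→ t0 |6f|fd|f2|57|ab|28|5e|5b|
→ t1 |28|f2|28|28|ab|57|57|5e|
→ t2 |ab|19|57|b2|57|c6|5e|29|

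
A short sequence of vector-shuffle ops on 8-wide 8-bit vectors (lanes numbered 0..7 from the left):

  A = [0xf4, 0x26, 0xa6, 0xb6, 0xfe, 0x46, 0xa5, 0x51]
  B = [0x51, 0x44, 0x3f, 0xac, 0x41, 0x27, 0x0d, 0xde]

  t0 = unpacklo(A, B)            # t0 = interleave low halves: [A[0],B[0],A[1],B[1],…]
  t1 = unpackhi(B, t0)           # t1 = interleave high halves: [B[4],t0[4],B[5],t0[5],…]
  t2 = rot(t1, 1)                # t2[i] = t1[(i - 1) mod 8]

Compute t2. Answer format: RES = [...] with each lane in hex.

  t0: f4 51 26 44 a6 3f b6 ac
  t1: 41 a6 27 3f 0d b6 de ac
  t2: ac 41 a6 27 3f 0d b6 de

RES = [0xac, 0x41, 0xa6, 0x27, 0x3f, 0x0d, 0xb6, 0xde]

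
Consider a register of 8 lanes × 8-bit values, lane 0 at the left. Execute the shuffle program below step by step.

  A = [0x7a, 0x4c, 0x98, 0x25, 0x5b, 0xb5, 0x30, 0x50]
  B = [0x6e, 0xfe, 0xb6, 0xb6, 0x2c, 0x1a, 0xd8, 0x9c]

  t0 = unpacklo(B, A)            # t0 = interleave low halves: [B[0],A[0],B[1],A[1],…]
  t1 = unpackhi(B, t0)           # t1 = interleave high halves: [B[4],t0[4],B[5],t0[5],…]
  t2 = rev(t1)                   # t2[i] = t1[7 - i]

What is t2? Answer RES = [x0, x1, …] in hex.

  t0: 6e 7a fe 4c b6 98 b6 25
  t1: 2c b6 1a 98 d8 b6 9c 25
  t2: 25 9c b6 d8 98 1a b6 2c

RES = [0x25, 0x9c, 0xb6, 0xd8, 0x98, 0x1a, 0xb6, 0x2c]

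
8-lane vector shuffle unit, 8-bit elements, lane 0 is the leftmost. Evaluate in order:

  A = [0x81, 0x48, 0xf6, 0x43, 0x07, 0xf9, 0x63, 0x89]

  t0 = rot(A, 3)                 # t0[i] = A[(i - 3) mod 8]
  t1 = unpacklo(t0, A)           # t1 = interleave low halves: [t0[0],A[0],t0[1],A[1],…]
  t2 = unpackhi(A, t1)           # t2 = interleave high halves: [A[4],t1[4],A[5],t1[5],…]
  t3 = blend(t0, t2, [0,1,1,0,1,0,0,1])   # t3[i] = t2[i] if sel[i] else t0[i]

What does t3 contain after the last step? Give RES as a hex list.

RES = [ 0xf9  0x89  0xf9  0x81  0x63  0xf6  0x43  0x43 ]

  t0: f9 63 89 81 48 f6 43 07
  t1: f9 81 63 48 89 f6 81 43
  t2: 07 89 f9 f6 63 81 89 43
  t3: f9 89 f9 81 63 f6 43 43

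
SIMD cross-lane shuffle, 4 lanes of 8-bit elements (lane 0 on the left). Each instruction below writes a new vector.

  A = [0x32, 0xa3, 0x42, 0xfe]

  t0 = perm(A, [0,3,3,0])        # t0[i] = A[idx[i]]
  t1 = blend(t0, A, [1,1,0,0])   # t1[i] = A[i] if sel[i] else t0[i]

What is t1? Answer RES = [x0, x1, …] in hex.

t0 = [0x32, 0xfe, 0xfe, 0x32]
t1 = [0x32, 0xa3, 0xfe, 0x32]

RES = [ 0x32  0xa3  0xfe  0x32 ]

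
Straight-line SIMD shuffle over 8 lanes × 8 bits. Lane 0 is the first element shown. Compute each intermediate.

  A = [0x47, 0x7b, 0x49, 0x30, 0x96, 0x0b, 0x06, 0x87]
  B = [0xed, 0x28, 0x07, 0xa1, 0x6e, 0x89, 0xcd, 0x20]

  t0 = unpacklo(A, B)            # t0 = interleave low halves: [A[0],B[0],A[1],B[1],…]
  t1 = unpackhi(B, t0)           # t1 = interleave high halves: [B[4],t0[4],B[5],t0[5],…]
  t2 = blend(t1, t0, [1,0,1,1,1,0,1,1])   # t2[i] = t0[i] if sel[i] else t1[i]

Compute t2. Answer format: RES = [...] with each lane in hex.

RES = [ 0x47  0x49  0x7b  0x28  0x49  0x30  0x30  0xa1 ]

t0 = [0x47, 0xed, 0x7b, 0x28, 0x49, 0x07, 0x30, 0xa1]
t1 = [0x6e, 0x49, 0x89, 0x07, 0xcd, 0x30, 0x20, 0xa1]
t2 = [0x47, 0x49, 0x7b, 0x28, 0x49, 0x30, 0x30, 0xa1]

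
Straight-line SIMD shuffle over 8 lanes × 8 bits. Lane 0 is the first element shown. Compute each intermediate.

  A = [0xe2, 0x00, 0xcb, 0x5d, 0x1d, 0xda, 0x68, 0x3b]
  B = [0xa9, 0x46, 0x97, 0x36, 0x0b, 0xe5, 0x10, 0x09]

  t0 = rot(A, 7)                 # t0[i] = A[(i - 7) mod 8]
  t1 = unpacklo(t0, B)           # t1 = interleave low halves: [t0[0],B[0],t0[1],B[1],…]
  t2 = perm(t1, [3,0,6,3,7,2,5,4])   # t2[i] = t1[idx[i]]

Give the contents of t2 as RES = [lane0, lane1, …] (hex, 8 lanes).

RES = [0x46, 0x00, 0x1d, 0x46, 0x36, 0xcb, 0x97, 0x5d]

→ t0 |00|cb|5d|1d|da|68|3b|e2|
→ t1 |00|a9|cb|46|5d|97|1d|36|
→ t2 |46|00|1d|46|36|cb|97|5d|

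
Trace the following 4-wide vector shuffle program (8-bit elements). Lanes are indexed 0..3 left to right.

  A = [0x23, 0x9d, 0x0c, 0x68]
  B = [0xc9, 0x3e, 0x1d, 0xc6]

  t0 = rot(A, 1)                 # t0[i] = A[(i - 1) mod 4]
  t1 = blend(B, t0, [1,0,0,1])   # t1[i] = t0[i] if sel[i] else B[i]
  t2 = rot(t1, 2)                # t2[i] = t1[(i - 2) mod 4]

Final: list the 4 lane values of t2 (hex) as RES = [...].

t0 = [0x68, 0x23, 0x9d, 0x0c]
t1 = [0x68, 0x3e, 0x1d, 0x0c]
t2 = [0x1d, 0x0c, 0x68, 0x3e]

RES = [0x1d, 0x0c, 0x68, 0x3e]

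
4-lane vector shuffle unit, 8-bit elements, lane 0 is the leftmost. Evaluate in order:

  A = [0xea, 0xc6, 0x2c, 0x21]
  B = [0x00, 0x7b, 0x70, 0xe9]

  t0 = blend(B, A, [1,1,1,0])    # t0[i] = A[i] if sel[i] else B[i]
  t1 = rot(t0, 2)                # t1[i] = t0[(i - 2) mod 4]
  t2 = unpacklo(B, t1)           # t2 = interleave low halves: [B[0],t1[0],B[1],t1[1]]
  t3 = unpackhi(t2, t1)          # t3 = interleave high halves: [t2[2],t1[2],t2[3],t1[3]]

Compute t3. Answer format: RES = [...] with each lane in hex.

RES = [0x7b, 0xea, 0xe9, 0xc6]

→ t0 |ea|c6|2c|e9|
→ t1 |2c|e9|ea|c6|
→ t2 |00|2c|7b|e9|
→ t3 |7b|ea|e9|c6|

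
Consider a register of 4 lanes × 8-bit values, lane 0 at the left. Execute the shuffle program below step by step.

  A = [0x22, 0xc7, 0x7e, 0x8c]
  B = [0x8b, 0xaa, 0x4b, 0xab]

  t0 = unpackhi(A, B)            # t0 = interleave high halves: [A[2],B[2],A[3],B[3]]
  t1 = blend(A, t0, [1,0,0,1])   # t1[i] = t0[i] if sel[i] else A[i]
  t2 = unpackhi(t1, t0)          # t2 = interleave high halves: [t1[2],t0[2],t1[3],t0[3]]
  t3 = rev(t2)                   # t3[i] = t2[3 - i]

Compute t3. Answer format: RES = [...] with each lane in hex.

RES = [ 0xab  0xab  0x8c  0x7e ]

t0 = [0x7e, 0x4b, 0x8c, 0xab]
t1 = [0x7e, 0xc7, 0x7e, 0xab]
t2 = [0x7e, 0x8c, 0xab, 0xab]
t3 = [0xab, 0xab, 0x8c, 0x7e]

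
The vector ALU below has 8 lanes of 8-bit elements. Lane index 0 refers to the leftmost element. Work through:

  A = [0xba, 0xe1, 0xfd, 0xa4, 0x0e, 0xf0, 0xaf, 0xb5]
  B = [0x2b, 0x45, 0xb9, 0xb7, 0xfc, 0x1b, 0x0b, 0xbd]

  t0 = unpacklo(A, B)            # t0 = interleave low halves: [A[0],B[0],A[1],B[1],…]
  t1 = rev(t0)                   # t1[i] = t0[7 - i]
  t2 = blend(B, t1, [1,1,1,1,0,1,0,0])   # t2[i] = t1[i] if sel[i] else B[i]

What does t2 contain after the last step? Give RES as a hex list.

t0 = [0xba, 0x2b, 0xe1, 0x45, 0xfd, 0xb9, 0xa4, 0xb7]
t1 = [0xb7, 0xa4, 0xb9, 0xfd, 0x45, 0xe1, 0x2b, 0xba]
t2 = [0xb7, 0xa4, 0xb9, 0xfd, 0xfc, 0xe1, 0x0b, 0xbd]

RES = [ 0xb7  0xa4  0xb9  0xfd  0xfc  0xe1  0x0b  0xbd ]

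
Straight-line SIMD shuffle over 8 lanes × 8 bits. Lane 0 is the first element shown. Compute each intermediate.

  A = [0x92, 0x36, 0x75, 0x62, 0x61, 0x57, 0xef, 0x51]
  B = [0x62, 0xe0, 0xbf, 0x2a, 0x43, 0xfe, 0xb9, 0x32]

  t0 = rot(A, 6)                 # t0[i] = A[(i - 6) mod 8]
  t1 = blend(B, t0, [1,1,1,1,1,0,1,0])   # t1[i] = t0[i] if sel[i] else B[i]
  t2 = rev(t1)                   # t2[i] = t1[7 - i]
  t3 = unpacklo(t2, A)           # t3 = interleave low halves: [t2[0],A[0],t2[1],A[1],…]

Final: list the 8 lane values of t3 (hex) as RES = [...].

→ t0 |75|62|61|57|ef|51|92|36|
→ t1 |75|62|61|57|ef|fe|92|32|
→ t2 |32|92|fe|ef|57|61|62|75|
→ t3 |32|92|92|36|fe|75|ef|62|

RES = [0x32, 0x92, 0x92, 0x36, 0xfe, 0x75, 0xef, 0x62]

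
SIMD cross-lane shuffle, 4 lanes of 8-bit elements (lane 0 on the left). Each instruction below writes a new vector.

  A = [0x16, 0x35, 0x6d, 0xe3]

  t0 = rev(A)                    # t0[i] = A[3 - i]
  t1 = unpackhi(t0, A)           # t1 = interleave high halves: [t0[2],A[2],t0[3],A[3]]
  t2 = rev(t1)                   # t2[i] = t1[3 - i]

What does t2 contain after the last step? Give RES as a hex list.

RES = [0xe3, 0x16, 0x6d, 0x35]

  t0: e3 6d 35 16
  t1: 35 6d 16 e3
  t2: e3 16 6d 35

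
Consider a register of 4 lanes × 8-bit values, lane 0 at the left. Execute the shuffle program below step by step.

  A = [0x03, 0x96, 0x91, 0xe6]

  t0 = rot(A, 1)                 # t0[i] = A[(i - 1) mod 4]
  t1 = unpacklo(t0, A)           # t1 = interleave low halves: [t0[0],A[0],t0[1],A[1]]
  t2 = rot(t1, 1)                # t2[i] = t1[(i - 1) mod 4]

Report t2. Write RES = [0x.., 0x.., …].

→ t0 |e6|03|96|91|
→ t1 |e6|03|03|96|
→ t2 |96|e6|03|03|

RES = [0x96, 0xe6, 0x03, 0x03]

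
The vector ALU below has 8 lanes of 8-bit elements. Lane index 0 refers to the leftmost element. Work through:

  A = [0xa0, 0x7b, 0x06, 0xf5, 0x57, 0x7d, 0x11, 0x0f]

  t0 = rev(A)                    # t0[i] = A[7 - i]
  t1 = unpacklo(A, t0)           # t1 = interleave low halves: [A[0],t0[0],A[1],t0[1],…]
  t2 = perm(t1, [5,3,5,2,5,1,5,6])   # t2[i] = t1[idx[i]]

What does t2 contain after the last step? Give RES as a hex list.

RES = [ 0x7d  0x11  0x7d  0x7b  0x7d  0x0f  0x7d  0xf5 ]

→ t0 |0f|11|7d|57|f5|06|7b|a0|
→ t1 |a0|0f|7b|11|06|7d|f5|57|
→ t2 |7d|11|7d|7b|7d|0f|7d|f5|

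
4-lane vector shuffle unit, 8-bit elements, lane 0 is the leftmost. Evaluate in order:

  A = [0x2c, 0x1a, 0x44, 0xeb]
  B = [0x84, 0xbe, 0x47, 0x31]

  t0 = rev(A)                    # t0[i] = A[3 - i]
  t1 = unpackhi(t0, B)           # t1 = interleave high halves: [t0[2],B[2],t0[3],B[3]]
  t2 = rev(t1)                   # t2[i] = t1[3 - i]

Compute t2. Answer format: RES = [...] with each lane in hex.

  t0: eb 44 1a 2c
  t1: 1a 47 2c 31
  t2: 31 2c 47 1a

RES = [0x31, 0x2c, 0x47, 0x1a]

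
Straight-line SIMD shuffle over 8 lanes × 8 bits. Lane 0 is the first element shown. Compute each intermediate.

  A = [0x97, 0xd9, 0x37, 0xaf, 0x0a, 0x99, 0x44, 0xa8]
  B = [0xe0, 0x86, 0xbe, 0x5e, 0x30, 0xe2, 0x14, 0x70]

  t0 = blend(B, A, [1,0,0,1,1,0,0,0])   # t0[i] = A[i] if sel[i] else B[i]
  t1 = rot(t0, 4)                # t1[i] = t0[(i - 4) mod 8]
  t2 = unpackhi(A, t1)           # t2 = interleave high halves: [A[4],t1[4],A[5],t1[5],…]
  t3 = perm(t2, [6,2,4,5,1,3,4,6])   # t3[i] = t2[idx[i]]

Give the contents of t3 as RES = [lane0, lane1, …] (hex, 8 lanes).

→ t0 |97|86|be|af|0a|e2|14|70|
→ t1 |0a|e2|14|70|97|86|be|af|
→ t2 |0a|97|99|86|44|be|a8|af|
→ t3 |a8|99|44|be|97|86|44|a8|

RES = [0xa8, 0x99, 0x44, 0xbe, 0x97, 0x86, 0x44, 0xa8]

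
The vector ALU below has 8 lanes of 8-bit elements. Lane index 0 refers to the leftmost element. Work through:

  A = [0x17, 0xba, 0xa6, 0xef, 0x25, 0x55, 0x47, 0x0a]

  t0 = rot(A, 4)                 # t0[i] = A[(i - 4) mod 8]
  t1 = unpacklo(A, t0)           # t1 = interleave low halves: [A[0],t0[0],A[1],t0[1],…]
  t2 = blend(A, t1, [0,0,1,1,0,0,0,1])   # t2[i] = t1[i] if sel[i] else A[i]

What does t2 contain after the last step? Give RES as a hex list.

RES = [0x17, 0xba, 0xba, 0x55, 0x25, 0x55, 0x47, 0x0a]

t0 = [0x25, 0x55, 0x47, 0x0a, 0x17, 0xba, 0xa6, 0xef]
t1 = [0x17, 0x25, 0xba, 0x55, 0xa6, 0x47, 0xef, 0x0a]
t2 = [0x17, 0xba, 0xba, 0x55, 0x25, 0x55, 0x47, 0x0a]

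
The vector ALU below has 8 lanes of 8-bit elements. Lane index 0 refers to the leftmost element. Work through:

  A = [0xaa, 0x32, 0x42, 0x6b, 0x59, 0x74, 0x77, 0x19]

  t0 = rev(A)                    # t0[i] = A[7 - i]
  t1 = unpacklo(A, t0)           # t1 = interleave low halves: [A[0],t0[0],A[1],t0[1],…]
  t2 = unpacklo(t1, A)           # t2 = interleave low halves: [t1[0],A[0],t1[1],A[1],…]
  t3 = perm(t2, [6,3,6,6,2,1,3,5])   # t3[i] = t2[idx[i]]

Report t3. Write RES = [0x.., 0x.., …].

RES = [0x77, 0x32, 0x77, 0x77, 0x19, 0xaa, 0x32, 0x42]

  t0: 19 77 74 59 6b 42 32 aa
  t1: aa 19 32 77 42 74 6b 59
  t2: aa aa 19 32 32 42 77 6b
  t3: 77 32 77 77 19 aa 32 42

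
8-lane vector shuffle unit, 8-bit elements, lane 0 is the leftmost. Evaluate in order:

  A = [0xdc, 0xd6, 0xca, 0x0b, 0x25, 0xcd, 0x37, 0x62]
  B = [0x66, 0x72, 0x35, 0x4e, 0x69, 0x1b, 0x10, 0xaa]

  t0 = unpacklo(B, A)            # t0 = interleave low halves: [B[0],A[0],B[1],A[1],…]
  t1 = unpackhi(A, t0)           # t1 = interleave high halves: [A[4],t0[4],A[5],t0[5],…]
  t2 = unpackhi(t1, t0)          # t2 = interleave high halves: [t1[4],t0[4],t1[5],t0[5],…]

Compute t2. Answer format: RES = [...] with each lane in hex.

  t0: 66 dc 72 d6 35 ca 4e 0b
  t1: 25 35 cd ca 37 4e 62 0b
  t2: 37 35 4e ca 62 4e 0b 0b

RES = [ 0x37  0x35  0x4e  0xca  0x62  0x4e  0x0b  0x0b ]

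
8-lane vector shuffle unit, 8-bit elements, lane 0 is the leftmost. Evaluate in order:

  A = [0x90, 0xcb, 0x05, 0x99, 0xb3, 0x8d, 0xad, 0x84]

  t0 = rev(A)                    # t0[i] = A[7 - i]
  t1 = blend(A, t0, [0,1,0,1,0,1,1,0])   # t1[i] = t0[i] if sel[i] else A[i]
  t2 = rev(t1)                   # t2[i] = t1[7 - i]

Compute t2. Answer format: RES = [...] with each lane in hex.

RES = [ 0x84  0xcb  0x05  0xb3  0xb3  0x05  0xad  0x90 ]

  t0: 84 ad 8d b3 99 05 cb 90
  t1: 90 ad 05 b3 b3 05 cb 84
  t2: 84 cb 05 b3 b3 05 ad 90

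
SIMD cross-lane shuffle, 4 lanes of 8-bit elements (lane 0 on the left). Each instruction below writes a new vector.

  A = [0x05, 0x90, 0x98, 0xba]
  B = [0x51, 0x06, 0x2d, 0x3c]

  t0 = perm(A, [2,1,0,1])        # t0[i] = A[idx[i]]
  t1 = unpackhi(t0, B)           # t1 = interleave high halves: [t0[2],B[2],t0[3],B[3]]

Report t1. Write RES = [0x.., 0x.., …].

→ t0 |98|90|05|90|
→ t1 |05|2d|90|3c|

RES = [0x05, 0x2d, 0x90, 0x3c]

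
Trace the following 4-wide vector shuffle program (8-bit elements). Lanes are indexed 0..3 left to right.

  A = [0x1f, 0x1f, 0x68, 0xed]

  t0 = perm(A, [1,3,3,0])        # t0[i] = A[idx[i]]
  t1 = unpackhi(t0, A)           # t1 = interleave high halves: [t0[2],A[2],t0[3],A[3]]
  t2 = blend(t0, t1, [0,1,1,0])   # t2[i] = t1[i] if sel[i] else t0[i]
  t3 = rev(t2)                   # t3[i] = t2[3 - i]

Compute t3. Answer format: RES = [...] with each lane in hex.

t0 = [0x1f, 0xed, 0xed, 0x1f]
t1 = [0xed, 0x68, 0x1f, 0xed]
t2 = [0x1f, 0x68, 0x1f, 0x1f]
t3 = [0x1f, 0x1f, 0x68, 0x1f]

RES = [ 0x1f  0x1f  0x68  0x1f ]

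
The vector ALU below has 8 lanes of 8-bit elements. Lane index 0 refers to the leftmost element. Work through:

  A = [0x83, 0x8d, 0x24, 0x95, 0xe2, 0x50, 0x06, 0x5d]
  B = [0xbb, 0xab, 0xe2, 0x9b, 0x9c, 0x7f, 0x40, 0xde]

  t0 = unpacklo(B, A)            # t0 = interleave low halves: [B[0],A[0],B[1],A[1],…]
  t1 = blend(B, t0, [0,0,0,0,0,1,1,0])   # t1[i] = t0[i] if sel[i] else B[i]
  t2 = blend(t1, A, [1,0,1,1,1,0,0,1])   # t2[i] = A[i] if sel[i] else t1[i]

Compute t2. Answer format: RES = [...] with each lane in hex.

RES = [ 0x83  0xab  0x24  0x95  0xe2  0x24  0x9b  0x5d ]

t0 = [0xbb, 0x83, 0xab, 0x8d, 0xe2, 0x24, 0x9b, 0x95]
t1 = [0xbb, 0xab, 0xe2, 0x9b, 0x9c, 0x24, 0x9b, 0xde]
t2 = [0x83, 0xab, 0x24, 0x95, 0xe2, 0x24, 0x9b, 0x5d]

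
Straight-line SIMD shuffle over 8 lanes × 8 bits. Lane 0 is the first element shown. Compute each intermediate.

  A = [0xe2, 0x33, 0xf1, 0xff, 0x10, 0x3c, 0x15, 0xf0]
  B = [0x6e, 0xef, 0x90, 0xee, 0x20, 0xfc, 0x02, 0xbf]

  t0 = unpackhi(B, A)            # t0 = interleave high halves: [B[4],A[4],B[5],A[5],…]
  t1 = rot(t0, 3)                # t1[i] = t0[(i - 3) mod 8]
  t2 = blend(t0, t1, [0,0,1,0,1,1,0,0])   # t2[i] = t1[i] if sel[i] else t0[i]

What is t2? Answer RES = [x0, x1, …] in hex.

RES = [ 0x20  0x10  0xf0  0x3c  0x10  0xfc  0xbf  0xf0 ]

→ t0 |20|10|fc|3c|02|15|bf|f0|
→ t1 |15|bf|f0|20|10|fc|3c|02|
→ t2 |20|10|f0|3c|10|fc|bf|f0|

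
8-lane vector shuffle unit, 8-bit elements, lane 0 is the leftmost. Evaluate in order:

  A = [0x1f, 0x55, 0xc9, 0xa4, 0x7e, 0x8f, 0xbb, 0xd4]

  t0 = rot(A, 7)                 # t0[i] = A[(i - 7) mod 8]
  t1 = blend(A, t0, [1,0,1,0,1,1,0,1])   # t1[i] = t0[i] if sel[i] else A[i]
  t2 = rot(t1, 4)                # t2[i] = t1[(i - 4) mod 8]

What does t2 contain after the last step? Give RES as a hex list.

RES = [ 0x8f  0xbb  0xbb  0x1f  0x55  0x55  0xa4  0xa4 ]

→ t0 |55|c9|a4|7e|8f|bb|d4|1f|
→ t1 |55|55|a4|a4|8f|bb|bb|1f|
→ t2 |8f|bb|bb|1f|55|55|a4|a4|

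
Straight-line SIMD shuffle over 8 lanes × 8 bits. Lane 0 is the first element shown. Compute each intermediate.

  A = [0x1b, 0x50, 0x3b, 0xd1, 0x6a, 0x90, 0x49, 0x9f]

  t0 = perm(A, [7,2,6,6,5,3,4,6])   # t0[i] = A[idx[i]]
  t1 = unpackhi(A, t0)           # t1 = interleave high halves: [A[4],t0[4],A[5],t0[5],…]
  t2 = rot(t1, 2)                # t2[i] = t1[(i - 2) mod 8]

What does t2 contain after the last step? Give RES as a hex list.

  t0: 9f 3b 49 49 90 d1 6a 49
  t1: 6a 90 90 d1 49 6a 9f 49
  t2: 9f 49 6a 90 90 d1 49 6a

RES = [0x9f, 0x49, 0x6a, 0x90, 0x90, 0xd1, 0x49, 0x6a]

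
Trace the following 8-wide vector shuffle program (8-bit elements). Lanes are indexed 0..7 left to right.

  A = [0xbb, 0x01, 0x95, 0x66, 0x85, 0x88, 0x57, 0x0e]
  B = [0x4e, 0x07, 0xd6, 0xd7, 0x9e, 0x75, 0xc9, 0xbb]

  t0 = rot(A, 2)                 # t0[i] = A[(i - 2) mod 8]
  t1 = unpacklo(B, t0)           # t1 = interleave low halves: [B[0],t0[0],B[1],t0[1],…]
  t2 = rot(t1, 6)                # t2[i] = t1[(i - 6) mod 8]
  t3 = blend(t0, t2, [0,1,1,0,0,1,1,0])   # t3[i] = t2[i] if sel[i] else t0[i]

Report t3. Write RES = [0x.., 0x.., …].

RES = [ 0x57  0x0e  0xd6  0x01  0x95  0x01  0x4e  0x88 ]

t0 = [0x57, 0x0e, 0xbb, 0x01, 0x95, 0x66, 0x85, 0x88]
t1 = [0x4e, 0x57, 0x07, 0x0e, 0xd6, 0xbb, 0xd7, 0x01]
t2 = [0x07, 0x0e, 0xd6, 0xbb, 0xd7, 0x01, 0x4e, 0x57]
t3 = [0x57, 0x0e, 0xd6, 0x01, 0x95, 0x01, 0x4e, 0x88]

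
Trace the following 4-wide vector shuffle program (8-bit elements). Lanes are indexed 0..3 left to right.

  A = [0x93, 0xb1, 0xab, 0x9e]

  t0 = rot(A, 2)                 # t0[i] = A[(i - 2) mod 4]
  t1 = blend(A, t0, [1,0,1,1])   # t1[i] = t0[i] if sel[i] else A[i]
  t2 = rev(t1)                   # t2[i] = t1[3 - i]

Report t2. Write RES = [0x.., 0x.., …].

RES = [ 0xb1  0x93  0xb1  0xab ]

  t0: ab 9e 93 b1
  t1: ab b1 93 b1
  t2: b1 93 b1 ab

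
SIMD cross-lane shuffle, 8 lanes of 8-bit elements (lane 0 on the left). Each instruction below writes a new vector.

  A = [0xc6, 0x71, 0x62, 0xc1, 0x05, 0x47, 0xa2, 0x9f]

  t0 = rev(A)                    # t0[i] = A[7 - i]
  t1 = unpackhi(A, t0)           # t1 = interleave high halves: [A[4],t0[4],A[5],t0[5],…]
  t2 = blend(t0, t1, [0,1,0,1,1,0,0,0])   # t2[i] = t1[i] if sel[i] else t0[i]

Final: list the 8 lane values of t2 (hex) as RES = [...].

t0 = [0x9f, 0xa2, 0x47, 0x05, 0xc1, 0x62, 0x71, 0xc6]
t1 = [0x05, 0xc1, 0x47, 0x62, 0xa2, 0x71, 0x9f, 0xc6]
t2 = [0x9f, 0xc1, 0x47, 0x62, 0xa2, 0x62, 0x71, 0xc6]

RES = [ 0x9f  0xc1  0x47  0x62  0xa2  0x62  0x71  0xc6 ]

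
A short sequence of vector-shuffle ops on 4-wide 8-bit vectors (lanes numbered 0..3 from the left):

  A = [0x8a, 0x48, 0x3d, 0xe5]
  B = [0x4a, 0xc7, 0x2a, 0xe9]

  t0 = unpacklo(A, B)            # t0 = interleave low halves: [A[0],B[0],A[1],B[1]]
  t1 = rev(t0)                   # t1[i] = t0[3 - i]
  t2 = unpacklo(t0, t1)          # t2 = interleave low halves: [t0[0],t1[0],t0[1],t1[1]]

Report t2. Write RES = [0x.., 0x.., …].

t0 = [0x8a, 0x4a, 0x48, 0xc7]
t1 = [0xc7, 0x48, 0x4a, 0x8a]
t2 = [0x8a, 0xc7, 0x4a, 0x48]

RES = [0x8a, 0xc7, 0x4a, 0x48]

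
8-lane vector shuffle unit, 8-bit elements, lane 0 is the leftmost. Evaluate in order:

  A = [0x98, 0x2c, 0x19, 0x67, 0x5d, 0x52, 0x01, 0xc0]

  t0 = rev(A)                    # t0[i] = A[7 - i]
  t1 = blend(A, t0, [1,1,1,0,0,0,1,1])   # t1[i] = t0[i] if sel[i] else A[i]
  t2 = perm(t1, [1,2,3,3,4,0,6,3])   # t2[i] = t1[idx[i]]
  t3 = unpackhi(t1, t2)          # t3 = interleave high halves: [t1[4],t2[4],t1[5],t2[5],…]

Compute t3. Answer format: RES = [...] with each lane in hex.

  t0: c0 01 52 5d 67 19 2c 98
  t1: c0 01 52 67 5d 52 2c 98
  t2: 01 52 67 67 5d c0 2c 67
  t3: 5d 5d 52 c0 2c 2c 98 67

RES = [0x5d, 0x5d, 0x52, 0xc0, 0x2c, 0x2c, 0x98, 0x67]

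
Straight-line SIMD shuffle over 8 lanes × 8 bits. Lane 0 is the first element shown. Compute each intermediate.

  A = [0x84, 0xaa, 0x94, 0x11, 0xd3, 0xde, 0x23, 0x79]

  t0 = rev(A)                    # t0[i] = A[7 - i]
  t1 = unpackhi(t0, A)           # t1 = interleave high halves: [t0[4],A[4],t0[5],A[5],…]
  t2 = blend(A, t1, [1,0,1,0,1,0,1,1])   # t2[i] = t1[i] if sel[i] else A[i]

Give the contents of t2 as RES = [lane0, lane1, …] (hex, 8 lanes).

RES = [ 0x11  0xaa  0x94  0x11  0xaa  0xde  0x84  0x79 ]

t0 = [0x79, 0x23, 0xde, 0xd3, 0x11, 0x94, 0xaa, 0x84]
t1 = [0x11, 0xd3, 0x94, 0xde, 0xaa, 0x23, 0x84, 0x79]
t2 = [0x11, 0xaa, 0x94, 0x11, 0xaa, 0xde, 0x84, 0x79]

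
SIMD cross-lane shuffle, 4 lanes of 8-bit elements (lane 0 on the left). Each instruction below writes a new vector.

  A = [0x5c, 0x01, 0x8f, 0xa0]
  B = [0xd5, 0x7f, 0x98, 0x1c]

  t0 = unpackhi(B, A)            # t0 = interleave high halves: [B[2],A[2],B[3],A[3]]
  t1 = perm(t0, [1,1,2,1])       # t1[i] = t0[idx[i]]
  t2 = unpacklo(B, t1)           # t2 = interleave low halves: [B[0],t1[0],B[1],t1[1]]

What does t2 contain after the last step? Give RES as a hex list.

RES = [0xd5, 0x8f, 0x7f, 0x8f]

t0 = [0x98, 0x8f, 0x1c, 0xa0]
t1 = [0x8f, 0x8f, 0x1c, 0x8f]
t2 = [0xd5, 0x8f, 0x7f, 0x8f]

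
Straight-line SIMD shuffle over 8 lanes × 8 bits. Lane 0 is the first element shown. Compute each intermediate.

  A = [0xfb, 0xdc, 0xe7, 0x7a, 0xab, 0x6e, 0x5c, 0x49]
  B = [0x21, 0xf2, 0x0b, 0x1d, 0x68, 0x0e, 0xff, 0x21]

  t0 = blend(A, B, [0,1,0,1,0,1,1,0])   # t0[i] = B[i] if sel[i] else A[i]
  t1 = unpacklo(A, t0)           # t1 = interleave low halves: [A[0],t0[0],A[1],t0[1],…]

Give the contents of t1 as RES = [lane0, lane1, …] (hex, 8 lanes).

  t0: fb f2 e7 1d ab 0e ff 49
  t1: fb fb dc f2 e7 e7 7a 1d

RES = [ 0xfb  0xfb  0xdc  0xf2  0xe7  0xe7  0x7a  0x1d ]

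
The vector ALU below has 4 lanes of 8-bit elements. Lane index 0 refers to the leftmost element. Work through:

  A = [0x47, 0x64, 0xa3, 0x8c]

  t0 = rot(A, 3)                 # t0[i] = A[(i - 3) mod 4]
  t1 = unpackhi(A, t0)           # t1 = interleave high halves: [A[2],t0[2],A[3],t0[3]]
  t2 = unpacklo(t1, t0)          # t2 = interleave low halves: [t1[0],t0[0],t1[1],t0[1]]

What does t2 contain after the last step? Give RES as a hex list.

t0 = [0x64, 0xa3, 0x8c, 0x47]
t1 = [0xa3, 0x8c, 0x8c, 0x47]
t2 = [0xa3, 0x64, 0x8c, 0xa3]

RES = [ 0xa3  0x64  0x8c  0xa3 ]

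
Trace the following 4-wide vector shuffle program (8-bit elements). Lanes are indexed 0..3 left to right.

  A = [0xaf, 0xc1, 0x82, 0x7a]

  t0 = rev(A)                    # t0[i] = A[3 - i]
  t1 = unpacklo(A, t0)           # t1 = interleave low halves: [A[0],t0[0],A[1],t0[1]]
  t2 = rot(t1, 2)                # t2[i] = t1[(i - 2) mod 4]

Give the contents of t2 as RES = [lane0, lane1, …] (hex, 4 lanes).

t0 = [0x7a, 0x82, 0xc1, 0xaf]
t1 = [0xaf, 0x7a, 0xc1, 0x82]
t2 = [0xc1, 0x82, 0xaf, 0x7a]

RES = [0xc1, 0x82, 0xaf, 0x7a]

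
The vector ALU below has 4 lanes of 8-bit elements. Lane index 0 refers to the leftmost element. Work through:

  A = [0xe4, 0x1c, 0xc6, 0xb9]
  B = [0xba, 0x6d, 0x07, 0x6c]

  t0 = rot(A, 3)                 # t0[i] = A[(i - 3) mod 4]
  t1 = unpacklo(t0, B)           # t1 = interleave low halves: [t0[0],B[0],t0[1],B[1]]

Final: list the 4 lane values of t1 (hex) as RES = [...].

  t0: 1c c6 b9 e4
  t1: 1c ba c6 6d

RES = [ 0x1c  0xba  0xc6  0x6d ]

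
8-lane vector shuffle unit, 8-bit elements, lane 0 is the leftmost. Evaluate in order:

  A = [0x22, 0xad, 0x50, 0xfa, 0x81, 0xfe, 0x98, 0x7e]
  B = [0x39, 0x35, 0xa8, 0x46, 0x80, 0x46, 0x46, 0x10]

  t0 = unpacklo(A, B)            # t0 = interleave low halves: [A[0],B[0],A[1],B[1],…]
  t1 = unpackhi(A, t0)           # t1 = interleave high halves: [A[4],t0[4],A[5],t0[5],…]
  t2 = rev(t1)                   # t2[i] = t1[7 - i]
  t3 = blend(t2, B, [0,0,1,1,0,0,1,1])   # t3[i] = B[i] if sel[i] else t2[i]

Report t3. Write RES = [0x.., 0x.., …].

  t0: 22 39 ad 35 50 a8 fa 46
  t1: 81 50 fe a8 98 fa 7e 46
  t2: 46 7e fa 98 a8 fe 50 81
  t3: 46 7e a8 46 a8 fe 46 10

RES = [0x46, 0x7e, 0xa8, 0x46, 0xa8, 0xfe, 0x46, 0x10]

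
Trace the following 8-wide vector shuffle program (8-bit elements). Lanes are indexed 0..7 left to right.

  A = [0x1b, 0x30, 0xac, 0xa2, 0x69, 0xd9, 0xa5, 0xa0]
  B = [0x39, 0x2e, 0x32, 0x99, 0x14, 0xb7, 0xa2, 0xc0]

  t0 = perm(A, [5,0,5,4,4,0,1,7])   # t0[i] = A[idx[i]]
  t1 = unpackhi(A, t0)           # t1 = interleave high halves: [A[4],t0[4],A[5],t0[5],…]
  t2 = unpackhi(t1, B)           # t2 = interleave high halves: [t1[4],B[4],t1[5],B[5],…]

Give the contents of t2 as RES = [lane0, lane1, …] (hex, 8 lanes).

  t0: d9 1b d9 69 69 1b 30 a0
  t1: 69 69 d9 1b a5 30 a0 a0
  t2: a5 14 30 b7 a0 a2 a0 c0

RES = [0xa5, 0x14, 0x30, 0xb7, 0xa0, 0xa2, 0xa0, 0xc0]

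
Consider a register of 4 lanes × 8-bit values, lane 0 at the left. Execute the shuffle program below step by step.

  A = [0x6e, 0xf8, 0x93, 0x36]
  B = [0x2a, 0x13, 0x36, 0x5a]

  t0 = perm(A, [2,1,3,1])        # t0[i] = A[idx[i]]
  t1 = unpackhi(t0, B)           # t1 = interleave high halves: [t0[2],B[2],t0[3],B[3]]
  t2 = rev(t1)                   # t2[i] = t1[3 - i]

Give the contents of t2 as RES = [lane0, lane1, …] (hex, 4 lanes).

RES = [0x5a, 0xf8, 0x36, 0x36]

→ t0 |93|f8|36|f8|
→ t1 |36|36|f8|5a|
→ t2 |5a|f8|36|36|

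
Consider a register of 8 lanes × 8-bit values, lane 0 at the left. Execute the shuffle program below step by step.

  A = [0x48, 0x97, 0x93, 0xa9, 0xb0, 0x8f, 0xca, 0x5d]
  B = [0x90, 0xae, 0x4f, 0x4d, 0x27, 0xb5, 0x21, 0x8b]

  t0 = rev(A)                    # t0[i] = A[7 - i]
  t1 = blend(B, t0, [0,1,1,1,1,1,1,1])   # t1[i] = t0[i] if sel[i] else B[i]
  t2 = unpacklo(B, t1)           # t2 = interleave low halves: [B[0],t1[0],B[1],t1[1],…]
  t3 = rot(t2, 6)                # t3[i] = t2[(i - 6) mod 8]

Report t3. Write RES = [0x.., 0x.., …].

→ t0 |5d|ca|8f|b0|a9|93|97|48|
→ t1 |90|ca|8f|b0|a9|93|97|48|
→ t2 |90|90|ae|ca|4f|8f|4d|b0|
→ t3 |ae|ca|4f|8f|4d|b0|90|90|

RES = [ 0xae  0xca  0x4f  0x8f  0x4d  0xb0  0x90  0x90 ]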